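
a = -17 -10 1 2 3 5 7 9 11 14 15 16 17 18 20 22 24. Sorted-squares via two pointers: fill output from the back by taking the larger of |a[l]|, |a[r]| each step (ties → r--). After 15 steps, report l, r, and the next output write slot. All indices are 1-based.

l=3, r=4, next write slot=2

[1,17] |-17|<=|24| out[17]=576 → r--
[1,16] |-17|<=|22| out[16]=484 → r--
[1,15] |-17|<=|20| out[15]=400 → r--
[1,14] |-17|<=|18| out[14]=324 → r--
[1,13] |-17|<=|17| out[13]=289 → r--
[1,12] |-17|>|16| out[12]=289 → l++
[2,12] |-10|<=|16| out[11]=256 → r--
[2,11] |-10|<=|15| out[10]=225 → r--
[2,10] |-10|<=|14| out[9]=196 → r--
[2,9] |-10|<=|11| out[8]=121 → r--
[2,8] |-10|>|9| out[7]=100 → l++
[3,8] |1|<=|9| out[6]=81 → r--
[3,7] |1|<=|7| out[5]=49 → r--
[3,6] |1|<=|5| out[4]=25 → r--
[3,5] |1|<=|3| out[3]=9 → r--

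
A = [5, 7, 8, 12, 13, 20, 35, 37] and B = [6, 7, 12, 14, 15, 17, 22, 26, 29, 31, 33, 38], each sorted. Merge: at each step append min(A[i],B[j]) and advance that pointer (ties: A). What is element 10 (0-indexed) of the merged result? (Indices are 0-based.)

merged[10] = 17

[i=0,j=0] A[i]=5<=B[j]=6 take 5 → i++
[i=1,j=0] A[i]=7>B[j]=6 take 6 → j++
[i=1,j=1] A[i]=7<=B[j]=7 take 7 → i++
[i=2,j=1] A[i]=8>B[j]=7 take 7 → j++
[i=2,j=2] A[i]=8<=B[j]=12 take 8 → i++
[i=3,j=2] A[i]=12<=B[j]=12 take 12 → i++
[i=4,j=2] A[i]=13>B[j]=12 take 12 → j++
[i=4,j=3] A[i]=13<=B[j]=14 take 13 → i++
[i=5,j=3] A[i]=20>B[j]=14 take 14 → j++
[i=5,j=4] A[i]=20>B[j]=15 take 15 → j++
[i=5,j=5] A[i]=20>B[j]=17 take 17 → j++
[i=5,j=6] A[i]=20<=B[j]=22 take 20 → i++
[i=6,j=6] A[i]=35>B[j]=22 take 22 → j++
[i=6,j=7] A[i]=35>B[j]=26 take 26 → j++
[i=6,j=8] A[i]=35>B[j]=29 take 29 → j++
[i=6,j=9] A[i]=35>B[j]=31 take 31 → j++
[i=6,j=10] A[i]=35>B[j]=33 take 33 → j++
[i=6,j=11] A[i]=35<=B[j]=38 take 35 → i++
[i=7,j=11] A[i]=37<=B[j]=38 take 37 → i++
[i=8,j=11] A done, take B[j]=38 → j++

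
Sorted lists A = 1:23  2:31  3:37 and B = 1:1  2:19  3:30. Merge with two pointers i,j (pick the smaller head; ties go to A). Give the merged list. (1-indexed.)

[i=1,j=1] A[i]=23>B[j]=1 take 1 → j++
[i=1,j=2] A[i]=23>B[j]=19 take 19 → j++
[i=1,j=3] A[i]=23<=B[j]=30 take 23 → i++
[i=2,j=3] A[i]=31>B[j]=30 take 30 → j++
[i=2,j=4] B done, take A[i]=31 → i++
[i=3,j=4] B done, take A[i]=37 → i++

[1, 19, 23, 30, 31, 37]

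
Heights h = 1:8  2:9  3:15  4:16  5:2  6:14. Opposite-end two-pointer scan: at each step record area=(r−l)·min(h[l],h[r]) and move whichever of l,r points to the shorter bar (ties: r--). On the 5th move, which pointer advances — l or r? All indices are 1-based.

l=1 r=6: min(8,14)*5=40 best=40 *, l++
l=2 r=6: min(9,14)*4=36 best=40, l++
l=3 r=6: min(15,14)*3=42 best=42 *, r--
l=3 r=5: min(15,2)*2=4 best=42, r--
l=3 r=4: min(15,16)*1=15 best=42, l++

l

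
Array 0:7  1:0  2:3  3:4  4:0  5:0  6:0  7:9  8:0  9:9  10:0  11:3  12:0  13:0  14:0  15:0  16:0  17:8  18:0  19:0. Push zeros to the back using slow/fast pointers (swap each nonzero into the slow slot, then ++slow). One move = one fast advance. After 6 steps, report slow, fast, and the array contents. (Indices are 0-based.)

slow=0 fast=0: a[fast]=7≠0 swap→a[0]=7, slow++,fast++
slow=1 fast=1: a[fast]=0, fast++
slow=1 fast=2: a[fast]=3≠0 swap→a[1]=3, slow++,fast++
slow=2 fast=3: a[fast]=4≠0 swap→a[2]=4, slow++,fast++
slow=3 fast=4: a[fast]=0, fast++
slow=3 fast=5: a[fast]=0, fast++

slow=3, fast=6, a=[7, 3, 4, 0, 0, 0, 0, 9, 0, 9, 0, 3, 0, 0, 0, 0, 0, 8, 0, 0]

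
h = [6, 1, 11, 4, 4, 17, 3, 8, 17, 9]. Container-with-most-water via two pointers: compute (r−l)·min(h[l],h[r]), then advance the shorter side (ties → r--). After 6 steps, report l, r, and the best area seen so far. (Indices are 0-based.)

[0,9] min(6,9)*9=54 best=54 * → l++
[1,9] min(1,9)*8=8 best=54 → l++
[2,9] min(11,9)*7=63 best=63 * → r--
[2,8] min(11,17)*6=66 best=66 * → l++
[3,8] min(4,17)*5=20 best=66 → l++
[4,8] min(4,17)*4=16 best=66 → l++

l=5, r=8, best area=66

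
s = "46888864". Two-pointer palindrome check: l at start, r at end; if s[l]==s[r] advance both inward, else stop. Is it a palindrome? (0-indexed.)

l=0 r=7: '4'=='4', l++,r--
l=1 r=6: '6'=='6', l++,r--
l=2 r=5: '8'=='8', l++,r--
l=3 r=4: '8'=='8', l++,r--

palindrome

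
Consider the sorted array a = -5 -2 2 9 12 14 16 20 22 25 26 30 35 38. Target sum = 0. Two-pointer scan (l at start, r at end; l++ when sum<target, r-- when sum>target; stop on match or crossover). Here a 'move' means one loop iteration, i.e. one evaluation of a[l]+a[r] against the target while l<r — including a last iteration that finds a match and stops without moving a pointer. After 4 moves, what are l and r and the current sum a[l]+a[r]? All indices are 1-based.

[1,14] -5+38=33 >0 → r--
[1,13] -5+35=30 >0 → r--
[1,12] -5+30=25 >0 → r--
[1,11] -5+26=21 >0 → r--

l=1, r=10, sum=20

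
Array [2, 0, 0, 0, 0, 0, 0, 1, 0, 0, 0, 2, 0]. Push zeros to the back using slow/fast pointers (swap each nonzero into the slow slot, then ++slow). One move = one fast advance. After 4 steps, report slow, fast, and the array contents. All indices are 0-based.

slow=1, fast=4, a=[2, 0, 0, 0, 0, 0, 0, 1, 0, 0, 0, 2, 0]

slow=0 fast=0: a[fast]=2≠0 swap→a[0]=2, slow++,fast++
slow=1 fast=1: a[fast]=0, fast++
slow=1 fast=2: a[fast]=0, fast++
slow=1 fast=3: a[fast]=0, fast++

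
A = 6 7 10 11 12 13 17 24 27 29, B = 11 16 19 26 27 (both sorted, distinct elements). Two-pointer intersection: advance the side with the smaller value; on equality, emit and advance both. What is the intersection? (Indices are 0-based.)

i=0 j=0: 6<11, i++
i=1 j=0: 7<11, i++
i=2 j=0: 10<11, i++
i=3 j=0: 11==11 emit, i++,j++
i=4 j=1: 12<16, i++
i=5 j=1: 13<16, i++
i=6 j=1: 17>16, j++
i=6 j=2: 17<19, i++
i=7 j=2: 24>19, j++
i=7 j=3: 24<26, i++
i=8 j=3: 27>26, j++
i=8 j=4: 27==27 emit, i++,j++

intersection = [11, 27]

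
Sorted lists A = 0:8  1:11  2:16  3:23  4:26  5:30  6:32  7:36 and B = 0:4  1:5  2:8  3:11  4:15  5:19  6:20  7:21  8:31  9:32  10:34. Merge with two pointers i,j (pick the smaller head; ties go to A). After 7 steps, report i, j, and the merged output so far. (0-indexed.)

i=0 j=0: A[i]=8>B[j]=4 take 4, j++
i=0 j=1: A[i]=8>B[j]=5 take 5, j++
i=0 j=2: A[i]=8<=B[j]=8 take 8, i++
i=1 j=2: A[i]=11>B[j]=8 take 8, j++
i=1 j=3: A[i]=11<=B[j]=11 take 11, i++
i=2 j=3: A[i]=16>B[j]=11 take 11, j++
i=2 j=4: A[i]=16>B[j]=15 take 15, j++

i=2, j=5, merged so far=[4, 5, 8, 8, 11, 11, 15]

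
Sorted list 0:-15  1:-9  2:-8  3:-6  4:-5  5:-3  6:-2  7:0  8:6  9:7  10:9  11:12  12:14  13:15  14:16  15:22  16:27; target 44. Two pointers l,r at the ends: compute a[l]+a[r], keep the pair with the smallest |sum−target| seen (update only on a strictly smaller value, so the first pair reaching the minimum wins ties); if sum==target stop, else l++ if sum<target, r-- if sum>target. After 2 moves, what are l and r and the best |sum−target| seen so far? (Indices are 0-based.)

l=2, r=16, best |Δ|=26

[0,16] -15+27=12 d=32 * → l++
[1,16] -9+27=18 d=26 * → l++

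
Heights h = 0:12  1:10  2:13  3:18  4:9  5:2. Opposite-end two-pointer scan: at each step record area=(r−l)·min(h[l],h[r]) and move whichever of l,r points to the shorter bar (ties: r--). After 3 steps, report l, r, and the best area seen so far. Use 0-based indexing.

l=1, r=3, best area=36

l=0 r=5: min(12,2)*5=10 best=10 *, r--
l=0 r=4: min(12,9)*4=36 best=36 *, r--
l=0 r=3: min(12,18)*3=36 best=36, l++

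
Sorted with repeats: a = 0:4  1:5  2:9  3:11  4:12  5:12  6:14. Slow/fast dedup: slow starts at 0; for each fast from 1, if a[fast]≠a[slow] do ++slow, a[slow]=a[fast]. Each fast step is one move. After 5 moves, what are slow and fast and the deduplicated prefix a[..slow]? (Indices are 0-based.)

slow=0 fast=1: a[fast]=5≠a[slow]=4 write a[1]=5, slow++,fast++
slow=1 fast=2: a[fast]=9≠a[slow]=5 write a[2]=9, slow++,fast++
slow=2 fast=3: a[fast]=11≠a[slow]=9 write a[3]=11, slow++,fast++
slow=3 fast=4: a[fast]=12≠a[slow]=11 write a[4]=12, slow++,fast++
slow=4 fast=5: a[fast]=12=a[slow] dup, fast++

slow=4, fast=6, prefix=[4, 5, 9, 11, 12]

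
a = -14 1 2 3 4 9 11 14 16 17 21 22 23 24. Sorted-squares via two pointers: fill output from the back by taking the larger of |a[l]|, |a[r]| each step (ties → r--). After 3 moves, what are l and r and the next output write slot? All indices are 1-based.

l=1 r=14: |-14|<=|24| out[14]=576, r--
l=1 r=13: |-14|<=|23| out[13]=529, r--
l=1 r=12: |-14|<=|22| out[12]=484, r--

l=1, r=11, next write slot=11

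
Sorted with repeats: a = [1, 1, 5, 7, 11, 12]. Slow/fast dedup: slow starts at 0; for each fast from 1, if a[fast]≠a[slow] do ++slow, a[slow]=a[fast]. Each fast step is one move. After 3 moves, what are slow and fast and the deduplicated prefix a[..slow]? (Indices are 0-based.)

slow=2, fast=4, prefix=[1, 5, 7]

(s=0,f=1) a[fast]=1=a[slow] dup → fast++
(s=0,f=2) a[fast]=5≠a[slow]=1 write a[1]=5 → slow++,fast++
(s=1,f=3) a[fast]=7≠a[slow]=5 write a[2]=7 → slow++,fast++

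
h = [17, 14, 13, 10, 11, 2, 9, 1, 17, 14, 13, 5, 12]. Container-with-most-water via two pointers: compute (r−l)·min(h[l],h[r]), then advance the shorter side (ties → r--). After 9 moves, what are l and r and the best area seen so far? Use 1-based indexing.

l=1 r=13: min(17,12)*12=144 best=144 *, r--
l=1 r=12: min(17,5)*11=55 best=144, r--
l=1 r=11: min(17,13)*10=130 best=144, r--
l=1 r=10: min(17,14)*9=126 best=144, r--
l=1 r=9: min(17,17)*8=136 best=144, r--
l=1 r=8: min(17,1)*7=7 best=144, r--
l=1 r=7: min(17,9)*6=54 best=144, r--
l=1 r=6: min(17,2)*5=10 best=144, r--
l=1 r=5: min(17,11)*4=44 best=144, r--

l=1, r=4, best area=144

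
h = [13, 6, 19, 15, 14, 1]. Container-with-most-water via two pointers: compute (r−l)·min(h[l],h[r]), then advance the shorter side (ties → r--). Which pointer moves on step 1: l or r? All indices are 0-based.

r

l=0 r=5: min(13,1)*5=5 best=5 *, r--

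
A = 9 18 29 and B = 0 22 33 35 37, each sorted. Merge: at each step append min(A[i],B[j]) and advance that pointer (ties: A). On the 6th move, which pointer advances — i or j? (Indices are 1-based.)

j

i=1 j=1: A[i]=9>B[j]=0 take 0, j++
i=1 j=2: A[i]=9<=B[j]=22 take 9, i++
i=2 j=2: A[i]=18<=B[j]=22 take 18, i++
i=3 j=2: A[i]=29>B[j]=22 take 22, j++
i=3 j=3: A[i]=29<=B[j]=33 take 29, i++
i=4 j=3: A done, take B[j]=33, j++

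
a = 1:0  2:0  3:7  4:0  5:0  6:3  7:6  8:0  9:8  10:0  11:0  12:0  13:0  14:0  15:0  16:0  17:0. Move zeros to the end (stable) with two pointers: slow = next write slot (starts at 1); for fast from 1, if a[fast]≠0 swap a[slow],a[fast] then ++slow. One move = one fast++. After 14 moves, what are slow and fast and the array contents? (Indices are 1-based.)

slow=5, fast=15, a=[7, 3, 6, 8, 0, 0, 0, 0, 0, 0, 0, 0, 0, 0, 0, 0, 0]

slow=1 fast=1: a[fast]=0, fast++
slow=1 fast=2: a[fast]=0, fast++
slow=1 fast=3: a[fast]=7≠0 swap→a[1]=7, slow++,fast++
slow=2 fast=4: a[fast]=0, fast++
slow=2 fast=5: a[fast]=0, fast++
slow=2 fast=6: a[fast]=3≠0 swap→a[2]=3, slow++,fast++
slow=3 fast=7: a[fast]=6≠0 swap→a[3]=6, slow++,fast++
slow=4 fast=8: a[fast]=0, fast++
slow=4 fast=9: a[fast]=8≠0 swap→a[4]=8, slow++,fast++
slow=5 fast=10: a[fast]=0, fast++
slow=5 fast=11: a[fast]=0, fast++
slow=5 fast=12: a[fast]=0, fast++
slow=5 fast=13: a[fast]=0, fast++
slow=5 fast=14: a[fast]=0, fast++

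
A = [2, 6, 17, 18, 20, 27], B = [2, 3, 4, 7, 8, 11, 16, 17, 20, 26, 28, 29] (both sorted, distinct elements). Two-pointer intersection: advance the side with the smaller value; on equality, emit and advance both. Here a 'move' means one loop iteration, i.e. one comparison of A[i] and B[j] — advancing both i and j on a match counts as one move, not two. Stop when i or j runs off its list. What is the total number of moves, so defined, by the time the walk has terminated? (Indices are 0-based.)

[i=0,j=0] 2==2 emit → i++,j++
[i=1,j=1] 6>3 → j++
[i=1,j=2] 6>4 → j++
[i=1,j=3] 6<7 → i++
[i=2,j=3] 17>7 → j++
[i=2,j=4] 17>8 → j++
[i=2,j=5] 17>11 → j++
[i=2,j=6] 17>16 → j++
[i=2,j=7] 17==17 emit → i++,j++
[i=3,j=8] 18<20 → i++
[i=4,j=8] 20==20 emit → i++,j++
[i=5,j=9] 27>26 → j++
[i=5,j=10] 27<28 → i++

13 moves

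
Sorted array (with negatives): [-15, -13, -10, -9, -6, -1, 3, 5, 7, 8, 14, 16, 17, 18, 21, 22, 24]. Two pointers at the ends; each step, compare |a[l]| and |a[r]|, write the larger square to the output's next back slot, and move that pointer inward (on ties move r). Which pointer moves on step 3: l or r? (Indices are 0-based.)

[0,16] |-15|<=|24| out[16]=576 → r--
[0,15] |-15|<=|22| out[15]=484 → r--
[0,14] |-15|<=|21| out[14]=441 → r--

r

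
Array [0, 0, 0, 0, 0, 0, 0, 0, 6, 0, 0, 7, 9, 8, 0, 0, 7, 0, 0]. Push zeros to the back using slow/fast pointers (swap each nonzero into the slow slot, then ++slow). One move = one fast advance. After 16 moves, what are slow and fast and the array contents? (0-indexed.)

slow=4, fast=16, a=[6, 7, 9, 8, 0, 0, 0, 0, 0, 0, 0, 0, 0, 0, 0, 0, 7, 0, 0]

slow=0 fast=0: a[fast]=0, fast++
slow=0 fast=1: a[fast]=0, fast++
slow=0 fast=2: a[fast]=0, fast++
slow=0 fast=3: a[fast]=0, fast++
slow=0 fast=4: a[fast]=0, fast++
slow=0 fast=5: a[fast]=0, fast++
slow=0 fast=6: a[fast]=0, fast++
slow=0 fast=7: a[fast]=0, fast++
slow=0 fast=8: a[fast]=6≠0 swap→a[0]=6, slow++,fast++
slow=1 fast=9: a[fast]=0, fast++
slow=1 fast=10: a[fast]=0, fast++
slow=1 fast=11: a[fast]=7≠0 swap→a[1]=7, slow++,fast++
slow=2 fast=12: a[fast]=9≠0 swap→a[2]=9, slow++,fast++
slow=3 fast=13: a[fast]=8≠0 swap→a[3]=8, slow++,fast++
slow=4 fast=14: a[fast]=0, fast++
slow=4 fast=15: a[fast]=0, fast++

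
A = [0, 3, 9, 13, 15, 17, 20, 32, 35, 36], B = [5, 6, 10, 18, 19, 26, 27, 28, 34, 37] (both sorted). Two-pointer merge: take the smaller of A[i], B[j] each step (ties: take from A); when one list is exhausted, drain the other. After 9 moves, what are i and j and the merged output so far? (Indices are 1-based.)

i=1 j=1: A[i]=0<=B[j]=5 take 0, i++
i=2 j=1: A[i]=3<=B[j]=5 take 3, i++
i=3 j=1: A[i]=9>B[j]=5 take 5, j++
i=3 j=2: A[i]=9>B[j]=6 take 6, j++
i=3 j=3: A[i]=9<=B[j]=10 take 9, i++
i=4 j=3: A[i]=13>B[j]=10 take 10, j++
i=4 j=4: A[i]=13<=B[j]=18 take 13, i++
i=5 j=4: A[i]=15<=B[j]=18 take 15, i++
i=6 j=4: A[i]=17<=B[j]=18 take 17, i++

i=7, j=4, merged so far=[0, 3, 5, 6, 9, 10, 13, 15, 17]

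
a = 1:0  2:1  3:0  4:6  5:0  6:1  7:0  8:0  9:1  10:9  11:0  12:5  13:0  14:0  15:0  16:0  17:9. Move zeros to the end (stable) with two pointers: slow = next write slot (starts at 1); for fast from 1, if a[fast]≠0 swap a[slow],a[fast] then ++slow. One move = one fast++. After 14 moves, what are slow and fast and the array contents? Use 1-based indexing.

slow=7, fast=15, a=[1, 6, 1, 1, 9, 5, 0, 0, 0, 0, 0, 0, 0, 0, 0, 0, 9]

(s=1,f=1) a[fast]=0 → fast++
(s=1,f=2) a[fast]=1≠0 swap→a[1]=1 → slow++,fast++
(s=2,f=3) a[fast]=0 → fast++
(s=2,f=4) a[fast]=6≠0 swap→a[2]=6 → slow++,fast++
(s=3,f=5) a[fast]=0 → fast++
(s=3,f=6) a[fast]=1≠0 swap→a[3]=1 → slow++,fast++
(s=4,f=7) a[fast]=0 → fast++
(s=4,f=8) a[fast]=0 → fast++
(s=4,f=9) a[fast]=1≠0 swap→a[4]=1 → slow++,fast++
(s=5,f=10) a[fast]=9≠0 swap→a[5]=9 → slow++,fast++
(s=6,f=11) a[fast]=0 → fast++
(s=6,f=12) a[fast]=5≠0 swap→a[6]=5 → slow++,fast++
(s=7,f=13) a[fast]=0 → fast++
(s=7,f=14) a[fast]=0 → fast++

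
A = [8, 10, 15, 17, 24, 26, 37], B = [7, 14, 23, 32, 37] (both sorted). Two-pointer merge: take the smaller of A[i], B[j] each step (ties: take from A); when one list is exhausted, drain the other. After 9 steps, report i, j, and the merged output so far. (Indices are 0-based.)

i=0 j=0: A[i]=8>B[j]=7 take 7, j++
i=0 j=1: A[i]=8<=B[j]=14 take 8, i++
i=1 j=1: A[i]=10<=B[j]=14 take 10, i++
i=2 j=1: A[i]=15>B[j]=14 take 14, j++
i=2 j=2: A[i]=15<=B[j]=23 take 15, i++
i=3 j=2: A[i]=17<=B[j]=23 take 17, i++
i=4 j=2: A[i]=24>B[j]=23 take 23, j++
i=4 j=3: A[i]=24<=B[j]=32 take 24, i++
i=5 j=3: A[i]=26<=B[j]=32 take 26, i++

i=6, j=3, merged so far=[7, 8, 10, 14, 15, 17, 23, 24, 26]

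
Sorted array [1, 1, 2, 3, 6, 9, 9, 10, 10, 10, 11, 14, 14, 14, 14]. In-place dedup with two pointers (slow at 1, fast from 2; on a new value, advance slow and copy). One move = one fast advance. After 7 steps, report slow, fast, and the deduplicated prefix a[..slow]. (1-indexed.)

slow=1 fast=2: a[fast]=1=a[slow] dup, fast++
slow=1 fast=3: a[fast]=2≠a[slow]=1 write a[2]=2, slow++,fast++
slow=2 fast=4: a[fast]=3≠a[slow]=2 write a[3]=3, slow++,fast++
slow=3 fast=5: a[fast]=6≠a[slow]=3 write a[4]=6, slow++,fast++
slow=4 fast=6: a[fast]=9≠a[slow]=6 write a[5]=9, slow++,fast++
slow=5 fast=7: a[fast]=9=a[slow] dup, fast++
slow=5 fast=8: a[fast]=10≠a[slow]=9 write a[6]=10, slow++,fast++

slow=6, fast=9, prefix=[1, 2, 3, 6, 9, 10]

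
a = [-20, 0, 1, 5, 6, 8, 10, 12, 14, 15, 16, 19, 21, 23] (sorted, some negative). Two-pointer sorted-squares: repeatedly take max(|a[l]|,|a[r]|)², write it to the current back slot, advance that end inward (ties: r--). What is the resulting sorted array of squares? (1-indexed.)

[0, 1, 25, 36, 64, 100, 144, 196, 225, 256, 361, 400, 441, 529]

l=1 r=14: |-20|<=|23| out[14]=529, r--
l=1 r=13: |-20|<=|21| out[13]=441, r--
l=1 r=12: |-20|>|19| out[12]=400, l++
l=2 r=12: |0|<=|19| out[11]=361, r--
l=2 r=11: |0|<=|16| out[10]=256, r--
l=2 r=10: |0|<=|15| out[9]=225, r--
l=2 r=9: |0|<=|14| out[8]=196, r--
l=2 r=8: |0|<=|12| out[7]=144, r--
l=2 r=7: |0|<=|10| out[6]=100, r--
l=2 r=6: |0|<=|8| out[5]=64, r--
l=2 r=5: |0|<=|6| out[4]=36, r--
l=2 r=4: |0|<=|5| out[3]=25, r--
l=2 r=3: |0|<=|1| out[2]=1, r--
l=2 r=2: |0|<=|0| out[1]=0, r--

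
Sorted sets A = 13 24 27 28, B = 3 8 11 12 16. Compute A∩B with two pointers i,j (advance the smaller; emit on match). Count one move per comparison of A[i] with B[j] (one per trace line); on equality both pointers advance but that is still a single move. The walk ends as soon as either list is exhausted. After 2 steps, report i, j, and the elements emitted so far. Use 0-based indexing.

i=0, j=2, emitted=[]

[i=0,j=0] 13>3 → j++
[i=0,j=1] 13>8 → j++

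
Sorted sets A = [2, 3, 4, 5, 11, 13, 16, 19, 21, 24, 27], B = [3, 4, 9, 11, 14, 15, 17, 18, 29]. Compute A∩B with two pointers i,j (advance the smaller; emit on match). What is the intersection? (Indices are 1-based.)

i=1 j=1: 2<3, i++
i=2 j=1: 3==3 emit, i++,j++
i=3 j=2: 4==4 emit, i++,j++
i=4 j=3: 5<9, i++
i=5 j=3: 11>9, j++
i=5 j=4: 11==11 emit, i++,j++
i=6 j=5: 13<14, i++
i=7 j=5: 16>14, j++
i=7 j=6: 16>15, j++
i=7 j=7: 16<17, i++
i=8 j=7: 19>17, j++
i=8 j=8: 19>18, j++
i=8 j=9: 19<29, i++
i=9 j=9: 21<29, i++
i=10 j=9: 24<29, i++
i=11 j=9: 27<29, i++

intersection = [3, 4, 11]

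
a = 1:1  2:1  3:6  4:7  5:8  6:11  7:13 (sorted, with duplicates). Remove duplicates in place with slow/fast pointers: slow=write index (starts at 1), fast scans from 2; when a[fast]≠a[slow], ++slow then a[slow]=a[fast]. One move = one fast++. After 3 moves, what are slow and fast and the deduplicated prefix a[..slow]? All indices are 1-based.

(s=1,f=2) a[fast]=1=a[slow] dup → fast++
(s=1,f=3) a[fast]=6≠a[slow]=1 write a[2]=6 → slow++,fast++
(s=2,f=4) a[fast]=7≠a[slow]=6 write a[3]=7 → slow++,fast++

slow=3, fast=5, prefix=[1, 6, 7]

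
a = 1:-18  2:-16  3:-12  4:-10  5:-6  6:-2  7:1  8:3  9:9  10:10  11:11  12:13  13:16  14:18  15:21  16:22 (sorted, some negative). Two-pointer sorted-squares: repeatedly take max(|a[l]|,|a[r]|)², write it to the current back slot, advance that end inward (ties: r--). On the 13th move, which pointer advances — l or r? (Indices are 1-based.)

l

l=1 r=16: |-18|<=|22| out[16]=484, r--
l=1 r=15: |-18|<=|21| out[15]=441, r--
l=1 r=14: |-18|<=|18| out[14]=324, r--
l=1 r=13: |-18|>|16| out[13]=324, l++
l=2 r=13: |-16|<=|16| out[12]=256, r--
l=2 r=12: |-16|>|13| out[11]=256, l++
l=3 r=12: |-12|<=|13| out[10]=169, r--
l=3 r=11: |-12|>|11| out[9]=144, l++
l=4 r=11: |-10|<=|11| out[8]=121, r--
l=4 r=10: |-10|<=|10| out[7]=100, r--
l=4 r=9: |-10|>|9| out[6]=100, l++
l=5 r=9: |-6|<=|9| out[5]=81, r--
l=5 r=8: |-6|>|3| out[4]=36, l++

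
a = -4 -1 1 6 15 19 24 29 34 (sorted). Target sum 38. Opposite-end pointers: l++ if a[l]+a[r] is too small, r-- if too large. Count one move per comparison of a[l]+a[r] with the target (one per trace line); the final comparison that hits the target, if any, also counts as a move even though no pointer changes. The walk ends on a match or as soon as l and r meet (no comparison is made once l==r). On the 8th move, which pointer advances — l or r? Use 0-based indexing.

l

l=0 r=8: -4+34=30 <38, l++
l=1 r=8: -1+34=33 <38, l++
l=2 r=8: 1+34=35 <38, l++
l=3 r=8: 6+34=40 >38, r--
l=3 r=7: 6+29=35 <38, l++
l=4 r=7: 15+29=44 >38, r--
l=4 r=6: 15+24=39 >38, r--
l=4 r=5: 15+19=34 <38, l++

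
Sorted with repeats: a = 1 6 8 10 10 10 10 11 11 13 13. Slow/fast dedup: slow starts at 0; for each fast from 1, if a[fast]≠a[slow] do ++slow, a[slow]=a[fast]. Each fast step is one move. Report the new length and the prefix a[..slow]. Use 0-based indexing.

length 6; prefix = [1, 6, 8, 10, 11, 13]

slow=0 fast=1: a[fast]=6≠a[slow]=1 write a[1]=6, slow++,fast++
slow=1 fast=2: a[fast]=8≠a[slow]=6 write a[2]=8, slow++,fast++
slow=2 fast=3: a[fast]=10≠a[slow]=8 write a[3]=10, slow++,fast++
slow=3 fast=4: a[fast]=10=a[slow] dup, fast++
slow=3 fast=5: a[fast]=10=a[slow] dup, fast++
slow=3 fast=6: a[fast]=10=a[slow] dup, fast++
slow=3 fast=7: a[fast]=11≠a[slow]=10 write a[4]=11, slow++,fast++
slow=4 fast=8: a[fast]=11=a[slow] dup, fast++
slow=4 fast=9: a[fast]=13≠a[slow]=11 write a[5]=13, slow++,fast++
slow=5 fast=10: a[fast]=13=a[slow] dup, fast++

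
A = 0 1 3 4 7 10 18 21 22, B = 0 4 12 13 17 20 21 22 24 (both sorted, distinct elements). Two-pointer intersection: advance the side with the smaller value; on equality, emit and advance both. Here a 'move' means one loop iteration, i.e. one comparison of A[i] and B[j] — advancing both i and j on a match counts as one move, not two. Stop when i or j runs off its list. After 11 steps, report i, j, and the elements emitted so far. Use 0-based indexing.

i=0 j=0: 0==0 emit, i++,j++
i=1 j=1: 1<4, i++
i=2 j=1: 3<4, i++
i=3 j=1: 4==4 emit, i++,j++
i=4 j=2: 7<12, i++
i=5 j=2: 10<12, i++
i=6 j=2: 18>12, j++
i=6 j=3: 18>13, j++
i=6 j=4: 18>17, j++
i=6 j=5: 18<20, i++
i=7 j=5: 21>20, j++

i=7, j=6, emitted=[0, 4]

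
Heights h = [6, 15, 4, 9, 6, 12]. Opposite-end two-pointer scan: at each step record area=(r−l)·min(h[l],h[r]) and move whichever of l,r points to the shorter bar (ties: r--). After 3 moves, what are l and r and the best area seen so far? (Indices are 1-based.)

l=2, r=4, best area=48

[1,6] min(6,12)*5=30 best=30 * → l++
[2,6] min(15,12)*4=48 best=48 * → r--
[2,5] min(15,6)*3=18 best=48 → r--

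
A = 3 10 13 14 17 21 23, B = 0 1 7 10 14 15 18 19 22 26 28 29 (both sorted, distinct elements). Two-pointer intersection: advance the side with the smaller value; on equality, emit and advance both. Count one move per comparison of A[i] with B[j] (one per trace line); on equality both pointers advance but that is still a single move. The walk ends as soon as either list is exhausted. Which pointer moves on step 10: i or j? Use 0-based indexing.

j

[i=0,j=0] 3>0 → j++
[i=0,j=1] 3>1 → j++
[i=0,j=2] 3<7 → i++
[i=1,j=2] 10>7 → j++
[i=1,j=3] 10==10 emit → i++,j++
[i=2,j=4] 13<14 → i++
[i=3,j=4] 14==14 emit → i++,j++
[i=4,j=5] 17>15 → j++
[i=4,j=6] 17<18 → i++
[i=5,j=6] 21>18 → j++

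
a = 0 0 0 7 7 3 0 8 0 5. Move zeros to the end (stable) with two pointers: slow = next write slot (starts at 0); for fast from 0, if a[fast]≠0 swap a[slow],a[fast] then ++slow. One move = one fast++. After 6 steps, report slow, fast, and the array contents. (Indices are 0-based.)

slow=3, fast=6, a=[7, 7, 3, 0, 0, 0, 0, 8, 0, 5]

slow=0 fast=0: a[fast]=0, fast++
slow=0 fast=1: a[fast]=0, fast++
slow=0 fast=2: a[fast]=0, fast++
slow=0 fast=3: a[fast]=7≠0 swap→a[0]=7, slow++,fast++
slow=1 fast=4: a[fast]=7≠0 swap→a[1]=7, slow++,fast++
slow=2 fast=5: a[fast]=3≠0 swap→a[2]=3, slow++,fast++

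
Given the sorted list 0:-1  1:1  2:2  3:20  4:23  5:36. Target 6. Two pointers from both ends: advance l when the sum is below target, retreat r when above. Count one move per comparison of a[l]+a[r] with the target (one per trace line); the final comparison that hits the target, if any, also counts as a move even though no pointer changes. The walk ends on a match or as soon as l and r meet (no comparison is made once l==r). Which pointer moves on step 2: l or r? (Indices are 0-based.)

l=0 r=5: -1+36=35 >6, r--
l=0 r=4: -1+23=22 >6, r--

r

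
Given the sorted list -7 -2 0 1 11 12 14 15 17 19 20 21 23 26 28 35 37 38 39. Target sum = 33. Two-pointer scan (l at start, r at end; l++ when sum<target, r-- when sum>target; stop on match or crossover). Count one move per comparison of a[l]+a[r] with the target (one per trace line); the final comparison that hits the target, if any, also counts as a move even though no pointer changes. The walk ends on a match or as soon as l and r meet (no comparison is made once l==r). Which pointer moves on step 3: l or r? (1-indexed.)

r

l=1 r=19: -7+39=32 <33, l++
l=2 r=19: -2+39=37 >33, r--
l=2 r=18: -2+38=36 >33, r--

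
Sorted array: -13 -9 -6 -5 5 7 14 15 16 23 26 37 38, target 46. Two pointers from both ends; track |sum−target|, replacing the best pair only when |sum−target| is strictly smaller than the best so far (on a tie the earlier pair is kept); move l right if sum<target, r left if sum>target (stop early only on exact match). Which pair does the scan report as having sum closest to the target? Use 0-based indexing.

[0,12] -13+38=25 d=21 * → l++
[1,12] -9+38=29 d=17 * → l++
[2,12] -6+38=32 d=14 * → l++
[3,12] -5+38=33 d=13 * → l++
[4,12] 5+38=43 d=3 * → l++
[5,12] 7+38=45 d=1 * → l++
[6,12] 14+38=52 d=6 → r--
[6,11] 14+37=51 d=5 → r--
[6,10] 14+26=40 d=6 → l++
[7,10] 15+26=41 d=5 → l++
[8,10] 16+26=42 d=4 → l++
[9,10] 23+26=49 d=3 → r--

pair (7, 38) with sum 45 (|Δ|=1)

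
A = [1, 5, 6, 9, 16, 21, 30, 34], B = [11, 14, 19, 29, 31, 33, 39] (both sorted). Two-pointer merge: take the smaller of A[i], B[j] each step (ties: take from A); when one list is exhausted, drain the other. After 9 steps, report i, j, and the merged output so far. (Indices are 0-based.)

[i=0,j=0] A[i]=1<=B[j]=11 take 1 → i++
[i=1,j=0] A[i]=5<=B[j]=11 take 5 → i++
[i=2,j=0] A[i]=6<=B[j]=11 take 6 → i++
[i=3,j=0] A[i]=9<=B[j]=11 take 9 → i++
[i=4,j=0] A[i]=16>B[j]=11 take 11 → j++
[i=4,j=1] A[i]=16>B[j]=14 take 14 → j++
[i=4,j=2] A[i]=16<=B[j]=19 take 16 → i++
[i=5,j=2] A[i]=21>B[j]=19 take 19 → j++
[i=5,j=3] A[i]=21<=B[j]=29 take 21 → i++

i=6, j=3, merged so far=[1, 5, 6, 9, 11, 14, 16, 19, 21]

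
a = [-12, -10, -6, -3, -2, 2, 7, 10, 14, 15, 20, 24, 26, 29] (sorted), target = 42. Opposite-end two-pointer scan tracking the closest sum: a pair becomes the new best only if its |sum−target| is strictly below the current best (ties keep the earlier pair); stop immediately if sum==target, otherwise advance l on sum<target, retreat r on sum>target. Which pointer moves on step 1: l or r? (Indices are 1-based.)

l=1 r=14: -12+29=17 d=25 *, l++

l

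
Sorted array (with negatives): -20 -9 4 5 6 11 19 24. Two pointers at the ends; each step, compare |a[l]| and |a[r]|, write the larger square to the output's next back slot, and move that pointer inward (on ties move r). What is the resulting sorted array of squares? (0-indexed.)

[0,7] |-20|<=|24| out[7]=576 → r--
[0,6] |-20|>|19| out[6]=400 → l++
[1,6] |-9|<=|19| out[5]=361 → r--
[1,5] |-9|<=|11| out[4]=121 → r--
[1,4] |-9|>|6| out[3]=81 → l++
[2,4] |4|<=|6| out[2]=36 → r--
[2,3] |4|<=|5| out[1]=25 → r--
[2,2] |4|<=|4| out[0]=16 → r--

[16, 25, 36, 81, 121, 361, 400, 576]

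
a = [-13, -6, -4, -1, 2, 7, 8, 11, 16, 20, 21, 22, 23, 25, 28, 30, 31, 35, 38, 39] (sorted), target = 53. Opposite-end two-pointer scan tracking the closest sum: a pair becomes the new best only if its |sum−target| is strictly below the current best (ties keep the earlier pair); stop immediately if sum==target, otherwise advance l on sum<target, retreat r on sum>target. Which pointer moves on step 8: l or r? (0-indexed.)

l

l=0 r=19: -13+39=26 d=27 *, l++
l=1 r=19: -6+39=33 d=20 *, l++
l=2 r=19: -4+39=35 d=18 *, l++
l=3 r=19: -1+39=38 d=15 *, l++
l=4 r=19: 2+39=41 d=12 *, l++
l=5 r=19: 7+39=46 d=7 *, l++
l=6 r=19: 8+39=47 d=6 *, l++
l=7 r=19: 11+39=50 d=3 *, l++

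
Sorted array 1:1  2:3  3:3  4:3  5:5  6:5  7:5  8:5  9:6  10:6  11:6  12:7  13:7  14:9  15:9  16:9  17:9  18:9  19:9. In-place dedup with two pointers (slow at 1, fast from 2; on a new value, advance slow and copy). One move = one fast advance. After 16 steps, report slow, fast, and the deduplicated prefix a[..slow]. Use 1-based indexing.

slow=1 fast=2: a[fast]=3≠a[slow]=1 write a[2]=3, slow++,fast++
slow=2 fast=3: a[fast]=3=a[slow] dup, fast++
slow=2 fast=4: a[fast]=3=a[slow] dup, fast++
slow=2 fast=5: a[fast]=5≠a[slow]=3 write a[3]=5, slow++,fast++
slow=3 fast=6: a[fast]=5=a[slow] dup, fast++
slow=3 fast=7: a[fast]=5=a[slow] dup, fast++
slow=3 fast=8: a[fast]=5=a[slow] dup, fast++
slow=3 fast=9: a[fast]=6≠a[slow]=5 write a[4]=6, slow++,fast++
slow=4 fast=10: a[fast]=6=a[slow] dup, fast++
slow=4 fast=11: a[fast]=6=a[slow] dup, fast++
slow=4 fast=12: a[fast]=7≠a[slow]=6 write a[5]=7, slow++,fast++
slow=5 fast=13: a[fast]=7=a[slow] dup, fast++
slow=5 fast=14: a[fast]=9≠a[slow]=7 write a[6]=9, slow++,fast++
slow=6 fast=15: a[fast]=9=a[slow] dup, fast++
slow=6 fast=16: a[fast]=9=a[slow] dup, fast++
slow=6 fast=17: a[fast]=9=a[slow] dup, fast++

slow=6, fast=18, prefix=[1, 3, 5, 6, 7, 9]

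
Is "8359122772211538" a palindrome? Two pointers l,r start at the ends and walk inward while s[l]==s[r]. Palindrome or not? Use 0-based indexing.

l=0 r=15: '8'=='8', l++,r--
l=1 r=14: '3'=='3', l++,r--
l=2 r=13: '5'=='5', l++,r--
l=3 r=12: '9'!='1', stop

not a palindrome (mismatch at 3,12)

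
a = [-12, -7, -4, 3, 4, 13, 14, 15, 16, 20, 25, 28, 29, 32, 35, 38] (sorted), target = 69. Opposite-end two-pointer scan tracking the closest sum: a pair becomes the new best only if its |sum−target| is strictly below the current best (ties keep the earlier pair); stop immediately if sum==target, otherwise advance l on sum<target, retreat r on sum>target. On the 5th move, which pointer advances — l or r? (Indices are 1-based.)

l

[1,16] -12+38=26 d=43 * → l++
[2,16] -7+38=31 d=38 * → l++
[3,16] -4+38=34 d=35 * → l++
[4,16] 3+38=41 d=28 * → l++
[5,16] 4+38=42 d=27 * → l++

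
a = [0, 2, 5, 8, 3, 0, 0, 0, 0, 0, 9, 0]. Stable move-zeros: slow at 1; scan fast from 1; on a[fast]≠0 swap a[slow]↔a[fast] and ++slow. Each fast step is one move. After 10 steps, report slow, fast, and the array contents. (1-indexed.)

slow=1 fast=1: a[fast]=0, fast++
slow=1 fast=2: a[fast]=2≠0 swap→a[1]=2, slow++,fast++
slow=2 fast=3: a[fast]=5≠0 swap→a[2]=5, slow++,fast++
slow=3 fast=4: a[fast]=8≠0 swap→a[3]=8, slow++,fast++
slow=4 fast=5: a[fast]=3≠0 swap→a[4]=3, slow++,fast++
slow=5 fast=6: a[fast]=0, fast++
slow=5 fast=7: a[fast]=0, fast++
slow=5 fast=8: a[fast]=0, fast++
slow=5 fast=9: a[fast]=0, fast++
slow=5 fast=10: a[fast]=0, fast++

slow=5, fast=11, a=[2, 5, 8, 3, 0, 0, 0, 0, 0, 0, 9, 0]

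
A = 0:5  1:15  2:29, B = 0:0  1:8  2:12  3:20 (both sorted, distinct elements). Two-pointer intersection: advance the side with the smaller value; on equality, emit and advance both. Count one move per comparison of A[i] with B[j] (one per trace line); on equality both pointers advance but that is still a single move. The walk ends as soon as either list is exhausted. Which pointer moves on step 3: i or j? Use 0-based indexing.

j

[i=0,j=0] 5>0 → j++
[i=0,j=1] 5<8 → i++
[i=1,j=1] 15>8 → j++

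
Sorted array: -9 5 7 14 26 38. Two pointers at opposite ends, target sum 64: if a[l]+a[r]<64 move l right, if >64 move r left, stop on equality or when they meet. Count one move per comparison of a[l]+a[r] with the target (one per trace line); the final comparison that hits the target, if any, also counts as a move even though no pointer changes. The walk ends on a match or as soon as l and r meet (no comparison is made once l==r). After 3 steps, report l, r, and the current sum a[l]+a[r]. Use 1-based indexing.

l=4, r=6, sum=52

[1,6] -9+38=29 <64 → l++
[2,6] 5+38=43 <64 → l++
[3,6] 7+38=45 <64 → l++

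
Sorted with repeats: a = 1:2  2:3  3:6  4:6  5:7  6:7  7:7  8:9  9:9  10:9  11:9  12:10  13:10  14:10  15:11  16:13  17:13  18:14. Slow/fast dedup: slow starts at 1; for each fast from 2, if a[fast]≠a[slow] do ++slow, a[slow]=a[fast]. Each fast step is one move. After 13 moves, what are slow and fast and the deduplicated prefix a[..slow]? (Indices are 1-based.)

slow=6, fast=15, prefix=[2, 3, 6, 7, 9, 10]

slow=1 fast=2: a[fast]=3≠a[slow]=2 write a[2]=3, slow++,fast++
slow=2 fast=3: a[fast]=6≠a[slow]=3 write a[3]=6, slow++,fast++
slow=3 fast=4: a[fast]=6=a[slow] dup, fast++
slow=3 fast=5: a[fast]=7≠a[slow]=6 write a[4]=7, slow++,fast++
slow=4 fast=6: a[fast]=7=a[slow] dup, fast++
slow=4 fast=7: a[fast]=7=a[slow] dup, fast++
slow=4 fast=8: a[fast]=9≠a[slow]=7 write a[5]=9, slow++,fast++
slow=5 fast=9: a[fast]=9=a[slow] dup, fast++
slow=5 fast=10: a[fast]=9=a[slow] dup, fast++
slow=5 fast=11: a[fast]=9=a[slow] dup, fast++
slow=5 fast=12: a[fast]=10≠a[slow]=9 write a[6]=10, slow++,fast++
slow=6 fast=13: a[fast]=10=a[slow] dup, fast++
slow=6 fast=14: a[fast]=10=a[slow] dup, fast++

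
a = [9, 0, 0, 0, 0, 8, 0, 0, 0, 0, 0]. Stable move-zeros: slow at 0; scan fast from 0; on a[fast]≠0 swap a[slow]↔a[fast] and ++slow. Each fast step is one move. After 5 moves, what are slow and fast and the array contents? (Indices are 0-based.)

slow=1, fast=5, a=[9, 0, 0, 0, 0, 8, 0, 0, 0, 0, 0]

slow=0 fast=0: a[fast]=9≠0 swap→a[0]=9, slow++,fast++
slow=1 fast=1: a[fast]=0, fast++
slow=1 fast=2: a[fast]=0, fast++
slow=1 fast=3: a[fast]=0, fast++
slow=1 fast=4: a[fast]=0, fast++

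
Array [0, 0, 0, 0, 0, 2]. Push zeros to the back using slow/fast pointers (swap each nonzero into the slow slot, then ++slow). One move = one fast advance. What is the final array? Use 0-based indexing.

[2, 0, 0, 0, 0, 0]

slow=0 fast=0: a[fast]=0, fast++
slow=0 fast=1: a[fast]=0, fast++
slow=0 fast=2: a[fast]=0, fast++
slow=0 fast=3: a[fast]=0, fast++
slow=0 fast=4: a[fast]=0, fast++
slow=0 fast=5: a[fast]=2≠0 swap→a[0]=2, slow++,fast++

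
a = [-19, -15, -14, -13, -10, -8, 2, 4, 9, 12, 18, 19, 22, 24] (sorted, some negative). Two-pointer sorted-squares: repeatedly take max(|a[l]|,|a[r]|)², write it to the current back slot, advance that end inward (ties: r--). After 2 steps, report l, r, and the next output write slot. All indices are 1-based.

l=1, r=12, next write slot=12

[1,14] |-19|<=|24| out[14]=576 → r--
[1,13] |-19|<=|22| out[13]=484 → r--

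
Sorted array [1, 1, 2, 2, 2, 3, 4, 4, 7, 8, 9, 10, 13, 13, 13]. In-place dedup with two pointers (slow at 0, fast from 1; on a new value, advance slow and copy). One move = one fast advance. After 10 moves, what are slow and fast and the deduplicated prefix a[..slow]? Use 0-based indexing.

(s=0,f=1) a[fast]=1=a[slow] dup → fast++
(s=0,f=2) a[fast]=2≠a[slow]=1 write a[1]=2 → slow++,fast++
(s=1,f=3) a[fast]=2=a[slow] dup → fast++
(s=1,f=4) a[fast]=2=a[slow] dup → fast++
(s=1,f=5) a[fast]=3≠a[slow]=2 write a[2]=3 → slow++,fast++
(s=2,f=6) a[fast]=4≠a[slow]=3 write a[3]=4 → slow++,fast++
(s=3,f=7) a[fast]=4=a[slow] dup → fast++
(s=3,f=8) a[fast]=7≠a[slow]=4 write a[4]=7 → slow++,fast++
(s=4,f=9) a[fast]=8≠a[slow]=7 write a[5]=8 → slow++,fast++
(s=5,f=10) a[fast]=9≠a[slow]=8 write a[6]=9 → slow++,fast++

slow=6, fast=11, prefix=[1, 2, 3, 4, 7, 8, 9]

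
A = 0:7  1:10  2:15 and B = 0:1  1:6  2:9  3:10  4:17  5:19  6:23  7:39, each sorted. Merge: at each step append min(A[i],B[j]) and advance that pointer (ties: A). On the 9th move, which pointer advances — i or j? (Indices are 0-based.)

[i=0,j=0] A[i]=7>B[j]=1 take 1 → j++
[i=0,j=1] A[i]=7>B[j]=6 take 6 → j++
[i=0,j=2] A[i]=7<=B[j]=9 take 7 → i++
[i=1,j=2] A[i]=10>B[j]=9 take 9 → j++
[i=1,j=3] A[i]=10<=B[j]=10 take 10 → i++
[i=2,j=3] A[i]=15>B[j]=10 take 10 → j++
[i=2,j=4] A[i]=15<=B[j]=17 take 15 → i++
[i=3,j=4] A done, take B[j]=17 → j++
[i=3,j=5] A done, take B[j]=19 → j++

j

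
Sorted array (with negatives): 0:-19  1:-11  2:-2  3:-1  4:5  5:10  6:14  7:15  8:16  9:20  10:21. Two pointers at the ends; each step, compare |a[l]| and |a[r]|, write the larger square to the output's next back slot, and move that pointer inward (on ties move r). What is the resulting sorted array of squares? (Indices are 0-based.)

l=0 r=10: |-19|<=|21| out[10]=441, r--
l=0 r=9: |-19|<=|20| out[9]=400, r--
l=0 r=8: |-19|>|16| out[8]=361, l++
l=1 r=8: |-11|<=|16| out[7]=256, r--
l=1 r=7: |-11|<=|15| out[6]=225, r--
l=1 r=6: |-11|<=|14| out[5]=196, r--
l=1 r=5: |-11|>|10| out[4]=121, l++
l=2 r=5: |-2|<=|10| out[3]=100, r--
l=2 r=4: |-2|<=|5| out[2]=25, r--
l=2 r=3: |-2|>|-1| out[1]=4, l++
l=3 r=3: |-1|<=|-1| out[0]=1, r--

[1, 4, 25, 100, 121, 196, 225, 256, 361, 400, 441]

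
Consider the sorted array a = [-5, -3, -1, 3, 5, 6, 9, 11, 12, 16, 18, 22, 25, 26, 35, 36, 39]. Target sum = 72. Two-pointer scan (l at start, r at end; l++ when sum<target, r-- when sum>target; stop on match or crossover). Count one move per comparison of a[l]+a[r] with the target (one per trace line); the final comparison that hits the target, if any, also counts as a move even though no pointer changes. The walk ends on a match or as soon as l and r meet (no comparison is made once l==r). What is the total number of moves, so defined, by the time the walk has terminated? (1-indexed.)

16 moves

[1,17] -5+39=34 <72 → l++
[2,17] -3+39=36 <72 → l++
[3,17] -1+39=38 <72 → l++
[4,17] 3+39=42 <72 → l++
[5,17] 5+39=44 <72 → l++
[6,17] 6+39=45 <72 → l++
[7,17] 9+39=48 <72 → l++
[8,17] 11+39=50 <72 → l++
[9,17] 12+39=51 <72 → l++
[10,17] 16+39=55 <72 → l++
[11,17] 18+39=57 <72 → l++
[12,17] 22+39=61 <72 → l++
[13,17] 25+39=64 <72 → l++
[14,17] 26+39=65 <72 → l++
[15,17] 35+39=74 >72 → r--
[15,16] 35+36=71 <72 → l++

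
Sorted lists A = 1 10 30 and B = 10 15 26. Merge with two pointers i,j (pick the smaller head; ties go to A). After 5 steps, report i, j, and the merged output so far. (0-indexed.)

i=2, j=3, merged so far=[1, 10, 10, 15, 26]

[i=0,j=0] A[i]=1<=B[j]=10 take 1 → i++
[i=1,j=0] A[i]=10<=B[j]=10 take 10 → i++
[i=2,j=0] A[i]=30>B[j]=10 take 10 → j++
[i=2,j=1] A[i]=30>B[j]=15 take 15 → j++
[i=2,j=2] A[i]=30>B[j]=26 take 26 → j++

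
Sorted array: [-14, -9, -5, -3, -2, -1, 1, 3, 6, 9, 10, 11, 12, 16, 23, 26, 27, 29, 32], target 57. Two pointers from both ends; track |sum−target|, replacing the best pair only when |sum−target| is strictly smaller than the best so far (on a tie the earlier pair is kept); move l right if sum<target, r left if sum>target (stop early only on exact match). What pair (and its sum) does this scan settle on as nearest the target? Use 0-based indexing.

l=0 r=18: -14+32=18 d=39 *, l++
l=1 r=18: -9+32=23 d=34 *, l++
l=2 r=18: -5+32=27 d=30 *, l++
l=3 r=18: -3+32=29 d=28 *, l++
l=4 r=18: -2+32=30 d=27 *, l++
l=5 r=18: -1+32=31 d=26 *, l++
l=6 r=18: 1+32=33 d=24 *, l++
l=7 r=18: 3+32=35 d=22 *, l++
l=8 r=18: 6+32=38 d=19 *, l++
l=9 r=18: 9+32=41 d=16 *, l++
l=10 r=18: 10+32=42 d=15 *, l++
l=11 r=18: 11+32=43 d=14 *, l++
l=12 r=18: 12+32=44 d=13 *, l++
l=13 r=18: 16+32=48 d=9 *, l++
l=14 r=18: 23+32=55 d=2 *, l++
l=15 r=18: 26+32=58 d=1 *, r--
l=15 r=17: 26+29=55 d=2, l++
l=16 r=17: 27+29=56 d=1, l++

pair (26, 32) with sum 58 (|Δ|=1)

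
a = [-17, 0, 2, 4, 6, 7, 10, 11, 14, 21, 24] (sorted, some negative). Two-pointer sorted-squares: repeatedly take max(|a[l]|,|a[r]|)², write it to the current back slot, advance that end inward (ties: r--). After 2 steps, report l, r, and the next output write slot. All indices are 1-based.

l=1 r=11: |-17|<=|24| out[11]=576, r--
l=1 r=10: |-17|<=|21| out[10]=441, r--

l=1, r=9, next write slot=9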